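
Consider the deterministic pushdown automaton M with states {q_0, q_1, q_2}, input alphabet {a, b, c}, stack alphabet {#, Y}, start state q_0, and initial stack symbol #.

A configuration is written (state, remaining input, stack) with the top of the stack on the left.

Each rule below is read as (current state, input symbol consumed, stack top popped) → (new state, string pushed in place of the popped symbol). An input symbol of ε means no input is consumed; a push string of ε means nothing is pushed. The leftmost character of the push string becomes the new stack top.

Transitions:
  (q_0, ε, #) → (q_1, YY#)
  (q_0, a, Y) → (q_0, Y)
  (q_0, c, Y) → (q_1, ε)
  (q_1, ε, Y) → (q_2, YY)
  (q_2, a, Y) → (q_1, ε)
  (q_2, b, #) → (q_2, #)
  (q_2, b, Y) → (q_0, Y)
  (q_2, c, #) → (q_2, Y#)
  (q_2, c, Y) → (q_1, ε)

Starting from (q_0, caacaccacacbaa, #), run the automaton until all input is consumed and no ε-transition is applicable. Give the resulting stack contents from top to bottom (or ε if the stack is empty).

YYY#

(q_0, caacaccacacbaa, #)
  ε-move, top #: go to q_1, push YY# → (q_1, caacaccacacbaa, YY#)
  ε-move, top Y: go to q_2, push YY → (q_2, caacaccacacbaa, YYY#)
  read c, top Y: go to q_1, push ε → (q_1, aacaccacacbaa, YY#)
  ε-move, top Y: go to q_2, push YY → (q_2, aacaccacacbaa, YYY#)
  read a, top Y: go to q_1, push ε → (q_1, acaccacacbaa, YY#)
  ε-move, top Y: go to q_2, push YY → (q_2, acaccacacbaa, YYY#)
  read a, top Y: go to q_1, push ε → (q_1, caccacacbaa, YY#)
  ε-move, top Y: go to q_2, push YY → (q_2, caccacacbaa, YYY#)
  read c, top Y: go to q_1, push ε → (q_1, accacacbaa, YY#)
  ε-move, top Y: go to q_2, push YY → (q_2, accacacbaa, YYY#)
  read a, top Y: go to q_1, push ε → (q_1, ccacacbaa, YY#)
  ε-move, top Y: go to q_2, push YY → (q_2, ccacacbaa, YYY#)
  read c, top Y: go to q_1, push ε → (q_1, cacacbaa, YY#)
  ε-move, top Y: go to q_2, push YY → (q_2, cacacbaa, YYY#)
  read c, top Y: go to q_1, push ε → (q_1, acacbaa, YY#)
  ε-move, top Y: go to q_2, push YY → (q_2, acacbaa, YYY#)
  read a, top Y: go to q_1, push ε → (q_1, cacbaa, YY#)
  ε-move, top Y: go to q_2, push YY → (q_2, cacbaa, YYY#)
  read c, top Y: go to q_1, push ε → (q_1, acbaa, YY#)
  ε-move, top Y: go to q_2, push YY → (q_2, acbaa, YYY#)
  read a, top Y: go to q_1, push ε → (q_1, cbaa, YY#)
  ε-move, top Y: go to q_2, push YY → (q_2, cbaa, YYY#)
  read c, top Y: go to q_1, push ε → (q_1, baa, YY#)
  ε-move, top Y: go to q_2, push YY → (q_2, baa, YYY#)
  read b, top Y: go to q_0, push Y → (q_0, aa, YYY#)
  read a, top Y: go to q_0, push Y → (q_0, a, YYY#)
  read a, top Y: go to q_0, push Y → (q_0, ε, YYY#)
All input consumed in state q_0 with stack YYY#.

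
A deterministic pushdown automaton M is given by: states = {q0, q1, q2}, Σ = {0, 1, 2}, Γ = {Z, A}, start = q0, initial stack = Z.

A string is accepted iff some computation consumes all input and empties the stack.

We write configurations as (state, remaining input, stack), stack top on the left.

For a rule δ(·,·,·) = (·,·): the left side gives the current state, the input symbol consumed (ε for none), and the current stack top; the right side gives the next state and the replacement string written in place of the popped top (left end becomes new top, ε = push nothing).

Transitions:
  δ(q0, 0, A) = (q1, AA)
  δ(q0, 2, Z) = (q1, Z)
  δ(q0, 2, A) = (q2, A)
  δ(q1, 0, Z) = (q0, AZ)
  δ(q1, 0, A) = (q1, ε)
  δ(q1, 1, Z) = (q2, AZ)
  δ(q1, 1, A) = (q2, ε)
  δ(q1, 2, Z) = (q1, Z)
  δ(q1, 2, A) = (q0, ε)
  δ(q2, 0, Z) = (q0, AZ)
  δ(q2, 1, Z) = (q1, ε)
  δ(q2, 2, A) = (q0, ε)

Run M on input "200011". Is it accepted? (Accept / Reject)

(q0, 200011, Z)
  read 2, top Z: go to q1, push Z → (q1, 00011, Z)
  read 0, top Z: go to q0, push AZ → (q0, 0011, AZ)
  read 0, top A: go to q1, push AA → (q1, 011, AAZ)
  read 0, top A: go to q1, push ε → (q1, 11, AZ)
  read 1, top A: go to q2, push ε → (q2, 1, Z)
  read 1, top Z: go to q1, push ε → (q1, ε, ε)
All input consumed and the stack is empty.

Accept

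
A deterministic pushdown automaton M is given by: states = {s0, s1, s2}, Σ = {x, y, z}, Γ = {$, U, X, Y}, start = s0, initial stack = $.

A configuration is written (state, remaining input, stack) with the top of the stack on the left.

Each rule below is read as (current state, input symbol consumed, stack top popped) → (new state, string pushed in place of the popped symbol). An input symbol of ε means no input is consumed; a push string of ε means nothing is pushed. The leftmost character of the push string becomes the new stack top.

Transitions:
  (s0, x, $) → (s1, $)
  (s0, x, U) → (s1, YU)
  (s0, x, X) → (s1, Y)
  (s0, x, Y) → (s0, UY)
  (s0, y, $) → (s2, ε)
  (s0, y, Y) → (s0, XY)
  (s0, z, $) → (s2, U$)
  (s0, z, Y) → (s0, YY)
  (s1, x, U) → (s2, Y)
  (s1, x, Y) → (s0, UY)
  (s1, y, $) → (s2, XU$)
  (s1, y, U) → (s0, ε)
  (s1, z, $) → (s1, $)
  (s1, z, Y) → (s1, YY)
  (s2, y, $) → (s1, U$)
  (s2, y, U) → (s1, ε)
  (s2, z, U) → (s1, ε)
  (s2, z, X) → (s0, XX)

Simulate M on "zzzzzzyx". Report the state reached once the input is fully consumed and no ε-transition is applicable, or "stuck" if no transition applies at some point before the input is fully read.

(s0, zzzzzzyx, $)
  read z, top $: go to s2, push U$ → (s2, zzzzzyx, U$)
  read z, top U: go to s1, push ε → (s1, zzzzyx, $)
  read z, top $: go to s1, push $ → (s1, zzzyx, $)
  read z, top $: go to s1, push $ → (s1, zzyx, $)
  read z, top $: go to s1, push $ → (s1, zyx, $)
  read z, top $: go to s1, push $ → (s1, yx, $)
  read y, top $: go to s2, push XU$ → (s2, x, XU$)
No transition for (s2, x, top X); M blocks with input x remaining.

stuck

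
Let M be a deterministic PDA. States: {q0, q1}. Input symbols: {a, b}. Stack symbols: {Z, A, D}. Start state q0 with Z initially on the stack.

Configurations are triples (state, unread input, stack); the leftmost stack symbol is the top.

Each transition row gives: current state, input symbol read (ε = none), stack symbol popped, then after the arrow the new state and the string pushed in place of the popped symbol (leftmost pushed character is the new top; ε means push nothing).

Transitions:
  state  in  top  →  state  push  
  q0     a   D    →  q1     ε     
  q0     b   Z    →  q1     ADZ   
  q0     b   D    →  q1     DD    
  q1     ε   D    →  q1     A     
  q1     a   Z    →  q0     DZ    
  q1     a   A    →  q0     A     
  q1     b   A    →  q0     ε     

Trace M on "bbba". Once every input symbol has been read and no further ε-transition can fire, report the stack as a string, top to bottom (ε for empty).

ADZ

(q0, bbba, Z)
  read b, top Z: go to q1, push ADZ → (q1, bba, ADZ)
  read b, top A: go to q0, push ε → (q0, ba, DZ)
  read b, top D: go to q1, push DD → (q1, a, DDZ)
  ε-move, top D: go to q1, push A → (q1, a, ADZ)
  read a, top A: go to q0, push A → (q0, ε, ADZ)
All input consumed in state q0 with stack ADZ.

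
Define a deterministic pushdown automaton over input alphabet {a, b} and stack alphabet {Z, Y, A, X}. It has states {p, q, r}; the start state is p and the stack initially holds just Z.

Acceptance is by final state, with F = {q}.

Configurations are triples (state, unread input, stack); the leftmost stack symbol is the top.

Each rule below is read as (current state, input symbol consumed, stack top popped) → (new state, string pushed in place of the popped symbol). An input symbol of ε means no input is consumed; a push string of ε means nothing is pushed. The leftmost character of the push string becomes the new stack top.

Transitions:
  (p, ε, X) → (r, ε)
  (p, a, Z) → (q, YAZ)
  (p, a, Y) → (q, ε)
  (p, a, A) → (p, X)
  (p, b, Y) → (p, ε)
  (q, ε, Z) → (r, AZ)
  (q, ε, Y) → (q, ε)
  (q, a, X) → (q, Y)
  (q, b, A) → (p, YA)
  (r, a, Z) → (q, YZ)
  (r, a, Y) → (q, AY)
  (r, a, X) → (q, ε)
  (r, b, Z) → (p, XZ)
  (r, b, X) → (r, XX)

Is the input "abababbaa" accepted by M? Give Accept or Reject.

Accept

(p, abababbaa, Z)
  read a, top Z: go to q, push YAZ → (q, bababbaa, YAZ)
  ε-move, top Y: go to q, push ε → (q, bababbaa, AZ)
  read b, top A: go to p, push YA → (p, ababbaa, YAZ)
  read a, top Y: go to q, push ε → (q, babbaa, AZ)
  read b, top A: go to p, push YA → (p, abbaa, YAZ)
  read a, top Y: go to q, push ε → (q, bbaa, AZ)
  read b, top A: go to p, push YA → (p, baa, YAZ)
  read b, top Y: go to p, push ε → (p, aa, AZ)
  read a, top A: go to p, push X → (p, a, XZ)
  ε-move, top X: go to r, push ε → (r, a, Z)
  read a, top Z: go to q, push YZ → (q, ε, YZ)
All input consumed; state q ∈ F.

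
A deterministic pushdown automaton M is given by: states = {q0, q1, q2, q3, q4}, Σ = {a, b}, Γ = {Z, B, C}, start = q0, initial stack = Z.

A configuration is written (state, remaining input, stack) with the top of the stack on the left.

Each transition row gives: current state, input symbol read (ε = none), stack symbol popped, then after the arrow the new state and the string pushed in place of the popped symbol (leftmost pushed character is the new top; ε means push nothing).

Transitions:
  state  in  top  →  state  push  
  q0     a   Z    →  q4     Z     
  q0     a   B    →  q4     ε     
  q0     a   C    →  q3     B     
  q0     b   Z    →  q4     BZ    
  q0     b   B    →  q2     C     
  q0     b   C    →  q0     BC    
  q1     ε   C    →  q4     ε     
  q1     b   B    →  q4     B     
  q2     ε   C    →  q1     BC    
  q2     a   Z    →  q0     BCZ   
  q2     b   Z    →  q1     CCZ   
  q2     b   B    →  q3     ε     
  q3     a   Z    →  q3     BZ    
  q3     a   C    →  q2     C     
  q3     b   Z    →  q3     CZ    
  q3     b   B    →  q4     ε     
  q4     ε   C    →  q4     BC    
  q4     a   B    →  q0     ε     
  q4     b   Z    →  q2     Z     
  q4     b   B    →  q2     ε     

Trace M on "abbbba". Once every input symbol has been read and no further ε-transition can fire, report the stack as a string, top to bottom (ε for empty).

CZ

(q0, abbbba, Z) ⊢ (q4, bbbba, Z) ⊢ (q2, bbba, Z) ⊢ (q1, bba, CCZ) ⊢ (q4, bba, CZ) ⊢ (q4, bba, BCZ) ⊢ (q2, ba, CZ) ⊢ (q1, ba, BCZ) ⊢ (q4, a, BCZ) ⊢ (q0, ε, CZ)
All input consumed in state q0 with stack CZ.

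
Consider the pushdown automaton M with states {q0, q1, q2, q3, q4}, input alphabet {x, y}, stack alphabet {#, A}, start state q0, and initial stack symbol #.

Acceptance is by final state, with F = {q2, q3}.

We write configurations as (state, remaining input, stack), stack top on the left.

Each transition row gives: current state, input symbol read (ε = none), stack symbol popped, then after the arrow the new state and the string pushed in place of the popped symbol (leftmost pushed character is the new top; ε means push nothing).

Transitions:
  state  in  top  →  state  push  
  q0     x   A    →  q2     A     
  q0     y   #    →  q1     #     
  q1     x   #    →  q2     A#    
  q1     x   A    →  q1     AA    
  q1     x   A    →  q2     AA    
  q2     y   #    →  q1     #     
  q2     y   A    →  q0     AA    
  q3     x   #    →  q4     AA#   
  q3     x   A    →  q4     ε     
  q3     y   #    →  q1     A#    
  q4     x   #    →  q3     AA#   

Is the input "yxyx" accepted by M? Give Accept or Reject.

Accept

One accepting computation: (q0, yxyx, #) ⊢ (q1, xyx, #) ⊢ (q2, yx, A#) ⊢ (q0, x, AA#) ⊢ (q2, ε, AA#)
All input consumed and state q2 ∈ F.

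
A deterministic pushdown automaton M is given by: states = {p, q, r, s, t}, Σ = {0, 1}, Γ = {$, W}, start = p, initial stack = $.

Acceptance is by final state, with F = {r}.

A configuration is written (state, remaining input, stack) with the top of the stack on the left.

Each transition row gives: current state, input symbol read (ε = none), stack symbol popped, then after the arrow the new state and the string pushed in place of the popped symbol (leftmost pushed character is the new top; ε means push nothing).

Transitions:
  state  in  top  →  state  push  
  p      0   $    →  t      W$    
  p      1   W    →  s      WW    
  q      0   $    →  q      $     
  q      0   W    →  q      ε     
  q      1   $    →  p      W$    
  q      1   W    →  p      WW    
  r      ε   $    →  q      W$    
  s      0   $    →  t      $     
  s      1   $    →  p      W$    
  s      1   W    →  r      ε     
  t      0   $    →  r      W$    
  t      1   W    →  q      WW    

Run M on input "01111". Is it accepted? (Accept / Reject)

Accept

(p, 01111, $)
  read 0, top $: go to t, push W$ → (t, 1111, W$)
  read 1, top W: go to q, push WW → (q, 111, WW$)
  read 1, top W: go to p, push WW → (p, 11, WWW$)
  read 1, top W: go to s, push WW → (s, 1, WWWW$)
  read 1, top W: go to r, push ε → (r, ε, WWW$)
All input consumed; state r ∈ F.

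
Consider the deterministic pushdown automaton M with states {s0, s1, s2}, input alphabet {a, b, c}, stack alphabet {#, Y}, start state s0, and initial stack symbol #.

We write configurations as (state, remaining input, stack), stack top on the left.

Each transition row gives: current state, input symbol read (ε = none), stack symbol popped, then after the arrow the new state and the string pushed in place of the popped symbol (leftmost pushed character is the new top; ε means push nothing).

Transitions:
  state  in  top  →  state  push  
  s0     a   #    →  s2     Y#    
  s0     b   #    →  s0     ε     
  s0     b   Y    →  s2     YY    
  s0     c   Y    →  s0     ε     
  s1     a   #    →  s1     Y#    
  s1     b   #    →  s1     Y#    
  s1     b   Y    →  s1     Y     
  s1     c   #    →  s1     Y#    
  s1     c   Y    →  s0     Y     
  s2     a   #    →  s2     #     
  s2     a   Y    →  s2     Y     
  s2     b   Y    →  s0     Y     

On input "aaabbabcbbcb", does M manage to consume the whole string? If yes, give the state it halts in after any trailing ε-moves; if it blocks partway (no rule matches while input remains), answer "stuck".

s2

(s0, aaabbabcbbcb, #)
  read a, top #: go to s2, push Y# → (s2, aabbabcbbcb, Y#)
  read a, top Y: go to s2, push Y → (s2, abbabcbbcb, Y#)
  read a, top Y: go to s2, push Y → (s2, bbabcbbcb, Y#)
  read b, top Y: go to s0, push Y → (s0, babcbbcb, Y#)
  read b, top Y: go to s2, push YY → (s2, abcbbcb, YY#)
  read a, top Y: go to s2, push Y → (s2, bcbbcb, YY#)
  read b, top Y: go to s0, push Y → (s0, cbbcb, YY#)
  read c, top Y: go to s0, push ε → (s0, bbcb, Y#)
  read b, top Y: go to s2, push YY → (s2, bcb, YY#)
  read b, top Y: go to s0, push Y → (s0, cb, YY#)
  read c, top Y: go to s0, push ε → (s0, b, Y#)
  read b, top Y: go to s2, push YY → (s2, ε, YY#)
All input consumed; M is in state s2.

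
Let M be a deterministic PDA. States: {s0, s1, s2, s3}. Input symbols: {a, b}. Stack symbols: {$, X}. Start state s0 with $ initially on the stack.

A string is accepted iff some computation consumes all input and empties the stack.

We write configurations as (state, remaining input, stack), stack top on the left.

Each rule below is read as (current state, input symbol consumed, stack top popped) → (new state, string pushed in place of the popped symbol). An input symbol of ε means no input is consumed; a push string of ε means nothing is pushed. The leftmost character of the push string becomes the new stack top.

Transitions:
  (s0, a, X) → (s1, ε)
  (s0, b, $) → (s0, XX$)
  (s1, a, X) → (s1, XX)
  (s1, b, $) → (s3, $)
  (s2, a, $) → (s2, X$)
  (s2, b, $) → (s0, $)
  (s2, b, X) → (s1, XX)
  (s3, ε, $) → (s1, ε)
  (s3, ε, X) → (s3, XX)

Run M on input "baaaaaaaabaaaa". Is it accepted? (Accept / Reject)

Reject

(s0, baaaaaaaabaaaa, $)
  read b, top $: go to s0, push XX$ → (s0, aaaaaaaabaaaa, XX$)
  read a, top X: go to s1, push ε → (s1, aaaaaaabaaaa, X$)
  read a, top X: go to s1, push XX → (s1, aaaaaabaaaa, XX$)
  read a, top X: go to s1, push XX → (s1, aaaaabaaaa, XXX$)
  read a, top X: go to s1, push XX → (s1, aaaabaaaa, XXXX$)
  read a, top X: go to s1, push XX → (s1, aaabaaaa, XXXXX$)
  read a, top X: go to s1, push XX → (s1, aabaaaa, XXXXXX$)
  read a, top X: go to s1, push XX → (s1, abaaaa, XXXXXXX$)
  read a, top X: go to s1, push XX → (s1, baaaa, XXXXXXXX$)
No transition applies at (s1, baaaa, XXXXXXXX$); input not fully consumed.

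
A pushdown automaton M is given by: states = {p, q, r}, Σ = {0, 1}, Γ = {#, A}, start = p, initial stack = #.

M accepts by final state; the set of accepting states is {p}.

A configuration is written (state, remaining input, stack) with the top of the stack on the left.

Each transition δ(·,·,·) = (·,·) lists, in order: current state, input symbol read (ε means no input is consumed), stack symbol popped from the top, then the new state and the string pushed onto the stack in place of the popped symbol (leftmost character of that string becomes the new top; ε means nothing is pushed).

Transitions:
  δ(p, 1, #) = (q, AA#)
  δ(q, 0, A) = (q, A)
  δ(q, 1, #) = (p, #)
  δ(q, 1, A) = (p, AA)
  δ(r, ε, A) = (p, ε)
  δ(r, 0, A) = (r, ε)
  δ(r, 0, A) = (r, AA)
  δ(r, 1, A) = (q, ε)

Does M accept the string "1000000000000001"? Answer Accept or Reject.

Accept

One accepting computation: (p, 1000000000000001, #) ⊢ (q, 000000000000001, AA#) ⊢ (q, 00000000000001, AA#) ⊢ (q, 0000000000001, AA#) ⊢ (q, 000000000001, AA#) ⊢ (q, 00000000001, AA#) ⊢ (q, 0000000001, AA#) ⊢ (q, 000000001, AA#) ⊢ (q, 00000001, AA#) ⊢ (q, 0000001, AA#) ⊢ (q, 000001, AA#) ⊢ (q, 00001, AA#) ⊢ (q, 0001, AA#) ⊢ (q, 001, AA#) ⊢ (q, 01, AA#) ⊢ (q, 1, AA#) ⊢ (p, ε, AAA#)
All input consumed and state p ∈ F.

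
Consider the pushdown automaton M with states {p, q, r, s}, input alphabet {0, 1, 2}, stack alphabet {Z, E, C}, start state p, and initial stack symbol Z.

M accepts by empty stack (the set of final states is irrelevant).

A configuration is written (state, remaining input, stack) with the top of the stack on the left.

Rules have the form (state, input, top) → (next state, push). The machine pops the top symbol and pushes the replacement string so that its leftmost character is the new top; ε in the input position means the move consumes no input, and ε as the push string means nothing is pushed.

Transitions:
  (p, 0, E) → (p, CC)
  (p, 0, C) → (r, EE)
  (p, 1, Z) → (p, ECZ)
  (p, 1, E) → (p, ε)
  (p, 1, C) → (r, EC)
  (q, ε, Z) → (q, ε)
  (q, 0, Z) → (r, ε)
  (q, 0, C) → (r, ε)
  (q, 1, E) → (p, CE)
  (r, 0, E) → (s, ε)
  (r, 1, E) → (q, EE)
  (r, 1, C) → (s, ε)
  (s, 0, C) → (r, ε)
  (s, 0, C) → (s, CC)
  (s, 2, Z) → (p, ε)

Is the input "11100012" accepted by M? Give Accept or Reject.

One accepting computation: (p, 11100012, Z) ⊢ (p, 1100012, ECZ) ⊢ (p, 100012, CZ) ⊢ (r, 00012, ECZ) ⊢ (s, 0012, CZ) ⊢ (s, 012, CCZ) ⊢ (r, 12, CZ) ⊢ (s, 2, Z) ⊢ (p, ε, ε)
All input consumed and the stack is empty.

Accept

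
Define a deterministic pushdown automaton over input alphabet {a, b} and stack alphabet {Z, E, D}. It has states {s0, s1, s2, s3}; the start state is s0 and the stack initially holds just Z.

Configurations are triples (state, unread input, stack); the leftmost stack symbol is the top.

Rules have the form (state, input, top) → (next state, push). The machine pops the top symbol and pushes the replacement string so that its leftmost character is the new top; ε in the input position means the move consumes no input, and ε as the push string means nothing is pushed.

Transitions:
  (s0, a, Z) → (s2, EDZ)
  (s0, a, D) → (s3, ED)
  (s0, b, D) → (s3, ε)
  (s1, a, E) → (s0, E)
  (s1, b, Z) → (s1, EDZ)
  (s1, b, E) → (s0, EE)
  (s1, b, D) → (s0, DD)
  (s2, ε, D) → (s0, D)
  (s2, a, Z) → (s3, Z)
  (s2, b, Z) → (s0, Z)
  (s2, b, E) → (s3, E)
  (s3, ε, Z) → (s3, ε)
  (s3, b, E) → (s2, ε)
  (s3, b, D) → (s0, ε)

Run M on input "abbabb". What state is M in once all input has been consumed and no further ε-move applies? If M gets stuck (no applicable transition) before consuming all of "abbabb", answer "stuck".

(s0, abbabb, Z)
  read a, top Z: go to s2, push EDZ → (s2, bbabb, EDZ)
  read b, top E: go to s3, push E → (s3, babb, EDZ)
  read b, top E: go to s2, push ε → (s2, abb, DZ)
  ε-move, top D: go to s0, push D → (s0, abb, DZ)
  read a, top D: go to s3, push ED → (s3, bb, EDZ)
  read b, top E: go to s2, push ε → (s2, b, DZ)
  ε-move, top D: go to s0, push D → (s0, b, DZ)
  read b, top D: go to s3, push ε → (s3, ε, Z)
  ε-move, top Z: go to s3, push ε → (s3, ε, ε)
All input consumed; M is in state s3.

s3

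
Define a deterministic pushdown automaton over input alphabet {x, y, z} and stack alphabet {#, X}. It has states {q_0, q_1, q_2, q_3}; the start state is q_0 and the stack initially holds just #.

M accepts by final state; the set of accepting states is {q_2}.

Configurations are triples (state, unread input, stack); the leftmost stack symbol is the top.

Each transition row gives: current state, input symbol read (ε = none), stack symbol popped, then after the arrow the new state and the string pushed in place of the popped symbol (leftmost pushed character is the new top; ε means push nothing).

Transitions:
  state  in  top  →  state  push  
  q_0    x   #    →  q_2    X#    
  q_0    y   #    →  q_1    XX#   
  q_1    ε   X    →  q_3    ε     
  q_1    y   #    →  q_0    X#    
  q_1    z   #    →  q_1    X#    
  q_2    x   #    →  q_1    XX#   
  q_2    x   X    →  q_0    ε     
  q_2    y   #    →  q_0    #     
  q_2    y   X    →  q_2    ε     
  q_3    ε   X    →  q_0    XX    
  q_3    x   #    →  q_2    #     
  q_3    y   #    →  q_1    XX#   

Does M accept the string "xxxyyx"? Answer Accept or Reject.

(q_0, xxxyyx, #) ⊢ (q_2, xxyyx, X#) ⊢ (q_0, xyyx, #) ⊢ (q_2, yyx, X#) ⊢ (q_2, yx, #) ⊢ (q_0, x, #) ⊢ (q_2, ε, X#)
All input consumed; state q_2 ∈ F.

Accept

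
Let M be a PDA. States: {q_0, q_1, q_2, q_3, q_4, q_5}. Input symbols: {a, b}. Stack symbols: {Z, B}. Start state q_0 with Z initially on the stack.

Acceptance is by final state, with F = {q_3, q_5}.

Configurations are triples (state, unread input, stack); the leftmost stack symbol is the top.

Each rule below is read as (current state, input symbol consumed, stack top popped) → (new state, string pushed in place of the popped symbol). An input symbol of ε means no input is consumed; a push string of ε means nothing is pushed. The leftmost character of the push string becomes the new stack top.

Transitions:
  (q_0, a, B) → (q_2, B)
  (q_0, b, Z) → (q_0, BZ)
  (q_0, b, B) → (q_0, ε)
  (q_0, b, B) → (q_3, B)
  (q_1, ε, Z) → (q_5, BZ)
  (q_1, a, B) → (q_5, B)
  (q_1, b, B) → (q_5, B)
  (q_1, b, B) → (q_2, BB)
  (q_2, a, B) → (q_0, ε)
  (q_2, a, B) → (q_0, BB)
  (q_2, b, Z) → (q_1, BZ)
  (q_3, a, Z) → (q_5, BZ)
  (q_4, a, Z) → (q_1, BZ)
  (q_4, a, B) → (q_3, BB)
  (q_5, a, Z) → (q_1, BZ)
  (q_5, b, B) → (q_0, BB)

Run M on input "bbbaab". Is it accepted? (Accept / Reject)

One accepting computation: (q_0, bbbaab, Z) ⊢ (q_0, bbaab, BZ) ⊢ (q_0, baab, Z) ⊢ (q_0, aab, BZ) ⊢ (q_2, ab, BZ) ⊢ (q_0, b, BBZ) ⊢ (q_3, ε, BBZ)
All input consumed and state q_3 ∈ F.

Accept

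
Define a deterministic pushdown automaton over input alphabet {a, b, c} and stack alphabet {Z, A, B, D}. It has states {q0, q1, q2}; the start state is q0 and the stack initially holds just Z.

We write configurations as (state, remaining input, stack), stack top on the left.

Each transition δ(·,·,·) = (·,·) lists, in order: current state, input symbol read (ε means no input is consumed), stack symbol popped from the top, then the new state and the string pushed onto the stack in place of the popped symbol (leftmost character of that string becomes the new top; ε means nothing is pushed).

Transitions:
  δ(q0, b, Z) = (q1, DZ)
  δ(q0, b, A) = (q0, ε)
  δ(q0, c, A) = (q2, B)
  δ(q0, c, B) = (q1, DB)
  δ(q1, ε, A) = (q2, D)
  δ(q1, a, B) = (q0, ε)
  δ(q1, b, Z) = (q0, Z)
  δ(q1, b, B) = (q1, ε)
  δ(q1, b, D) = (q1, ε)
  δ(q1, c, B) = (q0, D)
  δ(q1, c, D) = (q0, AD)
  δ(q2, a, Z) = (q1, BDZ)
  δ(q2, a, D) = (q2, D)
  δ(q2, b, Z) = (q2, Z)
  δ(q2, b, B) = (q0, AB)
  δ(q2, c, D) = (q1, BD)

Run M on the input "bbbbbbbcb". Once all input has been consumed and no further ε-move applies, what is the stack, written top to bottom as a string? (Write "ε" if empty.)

DZ

(q0, bbbbbbbcb, Z)
  read b, top Z: go to q1, push DZ → (q1, bbbbbbcb, DZ)
  read b, top D: go to q1, push ε → (q1, bbbbbcb, Z)
  read b, top Z: go to q0, push Z → (q0, bbbbcb, Z)
  read b, top Z: go to q1, push DZ → (q1, bbbcb, DZ)
  read b, top D: go to q1, push ε → (q1, bbcb, Z)
  read b, top Z: go to q0, push Z → (q0, bcb, Z)
  read b, top Z: go to q1, push DZ → (q1, cb, DZ)
  read c, top D: go to q0, push AD → (q0, b, ADZ)
  read b, top A: go to q0, push ε → (q0, ε, DZ)
All input consumed in state q0 with stack DZ.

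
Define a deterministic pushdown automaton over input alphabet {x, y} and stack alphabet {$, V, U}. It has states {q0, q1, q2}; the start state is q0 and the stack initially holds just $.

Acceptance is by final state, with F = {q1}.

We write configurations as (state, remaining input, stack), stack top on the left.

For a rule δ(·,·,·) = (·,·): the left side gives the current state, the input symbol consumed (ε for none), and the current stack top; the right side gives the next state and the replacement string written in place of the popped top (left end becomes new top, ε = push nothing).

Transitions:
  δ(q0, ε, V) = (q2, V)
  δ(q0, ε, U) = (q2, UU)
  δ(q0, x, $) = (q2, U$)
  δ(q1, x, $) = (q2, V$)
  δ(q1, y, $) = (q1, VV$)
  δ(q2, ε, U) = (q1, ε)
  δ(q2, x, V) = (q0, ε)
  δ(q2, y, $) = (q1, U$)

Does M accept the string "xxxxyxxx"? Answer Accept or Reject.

(q0, xxxxyxxx, $)
  read x, top $: go to q2, push U$ → (q2, xxxyxxx, U$)
  ε-move, top U: go to q1, push ε → (q1, xxxyxxx, $)
  read x, top $: go to q2, push V$ → (q2, xxyxxx, V$)
  read x, top V: go to q0, push ε → (q0, xyxxx, $)
  read x, top $: go to q2, push U$ → (q2, yxxx, U$)
  ε-move, top U: go to q1, push ε → (q1, yxxx, $)
  read y, top $: go to q1, push VV$ → (q1, xxx, VV$)
No transition applies at (q1, xxx, VV$); input not fully consumed.

Reject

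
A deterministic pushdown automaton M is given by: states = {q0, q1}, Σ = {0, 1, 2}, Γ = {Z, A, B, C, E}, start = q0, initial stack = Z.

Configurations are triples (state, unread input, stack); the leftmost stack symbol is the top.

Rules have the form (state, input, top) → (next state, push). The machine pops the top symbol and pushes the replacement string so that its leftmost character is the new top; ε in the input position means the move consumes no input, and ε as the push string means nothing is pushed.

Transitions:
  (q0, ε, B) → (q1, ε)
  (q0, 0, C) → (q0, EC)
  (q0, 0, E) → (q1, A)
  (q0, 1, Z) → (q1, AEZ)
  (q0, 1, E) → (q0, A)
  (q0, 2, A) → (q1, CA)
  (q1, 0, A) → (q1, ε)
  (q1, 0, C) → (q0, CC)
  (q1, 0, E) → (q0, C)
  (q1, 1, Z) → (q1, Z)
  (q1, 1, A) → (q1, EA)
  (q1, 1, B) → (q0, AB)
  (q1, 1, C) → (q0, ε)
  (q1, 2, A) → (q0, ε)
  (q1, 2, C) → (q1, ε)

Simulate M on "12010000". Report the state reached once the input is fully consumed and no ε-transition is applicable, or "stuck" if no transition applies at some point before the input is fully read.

q1

(q0, 12010000, Z) ⊢ (q1, 2010000, AEZ) ⊢ (q0, 010000, EZ) ⊢ (q1, 10000, AZ) ⊢ (q1, 0000, EAZ) ⊢ (q0, 000, CAZ) ⊢ (q0, 00, ECAZ) ⊢ (q1, 0, ACAZ) ⊢ (q1, ε, CAZ)
All input consumed; M is in state q1.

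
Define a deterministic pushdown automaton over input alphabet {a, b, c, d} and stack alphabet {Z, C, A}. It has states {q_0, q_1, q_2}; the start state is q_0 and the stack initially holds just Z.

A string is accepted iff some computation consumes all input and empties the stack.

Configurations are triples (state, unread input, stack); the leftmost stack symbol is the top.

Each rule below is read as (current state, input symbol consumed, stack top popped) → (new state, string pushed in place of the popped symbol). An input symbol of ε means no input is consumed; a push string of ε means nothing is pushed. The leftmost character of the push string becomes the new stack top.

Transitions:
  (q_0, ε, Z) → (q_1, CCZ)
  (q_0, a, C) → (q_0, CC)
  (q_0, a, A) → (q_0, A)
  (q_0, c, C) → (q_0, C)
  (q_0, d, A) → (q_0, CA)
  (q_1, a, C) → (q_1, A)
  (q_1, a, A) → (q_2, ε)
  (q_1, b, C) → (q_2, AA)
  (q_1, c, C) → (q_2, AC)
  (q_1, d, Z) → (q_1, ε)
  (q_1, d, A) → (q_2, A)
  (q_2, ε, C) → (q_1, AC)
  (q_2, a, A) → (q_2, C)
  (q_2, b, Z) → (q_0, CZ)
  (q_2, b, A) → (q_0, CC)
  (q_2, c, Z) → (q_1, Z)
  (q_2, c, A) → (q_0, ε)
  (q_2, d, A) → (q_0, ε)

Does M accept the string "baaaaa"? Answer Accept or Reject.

Reject

(q_0, baaaaa, Z)
  ε-move, top Z: go to q_1, push CCZ → (q_1, baaaaa, CCZ)
  read b, top C: go to q_2, push AA → (q_2, aaaaa, AACZ)
  read a, top A: go to q_2, push C → (q_2, aaaa, CACZ)
  ε-move, top C: go to q_1, push AC → (q_1, aaaa, ACACZ)
  read a, top A: go to q_2, push ε → (q_2, aaa, CACZ)
  ε-move, top C: go to q_1, push AC → (q_1, aaa, ACACZ)
  read a, top A: go to q_2, push ε → (q_2, aa, CACZ)
  ε-move, top C: go to q_1, push AC → (q_1, aa, ACACZ)
  read a, top A: go to q_2, push ε → (q_2, a, CACZ)
  ε-move, top C: go to q_1, push AC → (q_1, a, ACACZ)
  read a, top A: go to q_2, push ε → (q_2, ε, CACZ)
  ε-move, top C: go to q_1, push AC → (q_1, ε, ACACZ)
All input consumed; stack is ACACZ, not empty, and no further ε-move applies.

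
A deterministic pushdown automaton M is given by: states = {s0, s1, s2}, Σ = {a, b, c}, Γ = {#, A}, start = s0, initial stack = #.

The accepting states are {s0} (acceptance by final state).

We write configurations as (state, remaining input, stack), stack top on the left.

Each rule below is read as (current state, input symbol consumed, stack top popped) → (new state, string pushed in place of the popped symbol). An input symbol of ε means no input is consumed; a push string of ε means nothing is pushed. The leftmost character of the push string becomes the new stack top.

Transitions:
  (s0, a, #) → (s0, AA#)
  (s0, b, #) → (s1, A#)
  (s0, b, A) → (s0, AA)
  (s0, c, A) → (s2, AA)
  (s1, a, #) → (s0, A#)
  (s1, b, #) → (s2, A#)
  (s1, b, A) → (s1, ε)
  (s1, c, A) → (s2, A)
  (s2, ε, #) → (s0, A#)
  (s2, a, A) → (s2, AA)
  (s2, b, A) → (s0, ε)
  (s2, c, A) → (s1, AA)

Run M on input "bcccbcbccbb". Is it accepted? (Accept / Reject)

(s0, bcccbcbccbb, #) ⊢ (s1, cccbcbccbb, A#) ⊢ (s2, ccbcbccbb, A#) ⊢ (s1, cbcbccbb, AA#) ⊢ (s2, bcbccbb, AA#) ⊢ (s0, cbccbb, A#) ⊢ (s2, bccbb, AA#) ⊢ (s0, ccbb, A#) ⊢ (s2, cbb, AA#) ⊢ (s1, bb, AAA#) ⊢ (s1, b, AA#) ⊢ (s1, ε, A#)
All input consumed; state s1 ∉ F and no further ε-move applies.

Reject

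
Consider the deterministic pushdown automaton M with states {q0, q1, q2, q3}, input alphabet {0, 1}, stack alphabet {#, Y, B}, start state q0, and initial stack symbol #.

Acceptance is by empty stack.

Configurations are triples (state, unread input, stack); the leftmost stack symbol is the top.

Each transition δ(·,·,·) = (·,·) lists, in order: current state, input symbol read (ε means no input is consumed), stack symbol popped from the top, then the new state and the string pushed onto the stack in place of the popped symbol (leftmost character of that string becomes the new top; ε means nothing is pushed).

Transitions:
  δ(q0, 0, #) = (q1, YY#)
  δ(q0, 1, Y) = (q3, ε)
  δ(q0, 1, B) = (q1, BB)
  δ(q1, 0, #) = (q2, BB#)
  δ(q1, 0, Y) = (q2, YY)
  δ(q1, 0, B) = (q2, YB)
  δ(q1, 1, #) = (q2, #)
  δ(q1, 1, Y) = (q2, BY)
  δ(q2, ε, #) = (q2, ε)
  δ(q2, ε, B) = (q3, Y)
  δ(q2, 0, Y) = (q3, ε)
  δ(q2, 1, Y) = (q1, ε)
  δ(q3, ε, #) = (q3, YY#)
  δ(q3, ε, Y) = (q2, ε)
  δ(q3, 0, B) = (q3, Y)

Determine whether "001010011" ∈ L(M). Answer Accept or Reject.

(q0, 001010011, #)
  read 0, top #: go to q1, push YY# → (q1, 01010011, YY#)
  read 0, top Y: go to q2, push YY → (q2, 1010011, YYY#)
  read 1, top Y: go to q1, push ε → (q1, 010011, YY#)
  read 0, top Y: go to q2, push YY → (q2, 10011, YYY#)
  read 1, top Y: go to q1, push ε → (q1, 0011, YY#)
  read 0, top Y: go to q2, push YY → (q2, 011, YYY#)
  read 0, top Y: go to q3, push ε → (q3, 11, YY#)
  ε-move, top Y: go to q2, push ε → (q2, 11, Y#)
  read 1, top Y: go to q1, push ε → (q1, 1, #)
  read 1, top #: go to q2, push # → (q2, ε, #)
  ε-move, top #: go to q2, push ε → (q2, ε, ε)
All input consumed and the stack is empty.

Accept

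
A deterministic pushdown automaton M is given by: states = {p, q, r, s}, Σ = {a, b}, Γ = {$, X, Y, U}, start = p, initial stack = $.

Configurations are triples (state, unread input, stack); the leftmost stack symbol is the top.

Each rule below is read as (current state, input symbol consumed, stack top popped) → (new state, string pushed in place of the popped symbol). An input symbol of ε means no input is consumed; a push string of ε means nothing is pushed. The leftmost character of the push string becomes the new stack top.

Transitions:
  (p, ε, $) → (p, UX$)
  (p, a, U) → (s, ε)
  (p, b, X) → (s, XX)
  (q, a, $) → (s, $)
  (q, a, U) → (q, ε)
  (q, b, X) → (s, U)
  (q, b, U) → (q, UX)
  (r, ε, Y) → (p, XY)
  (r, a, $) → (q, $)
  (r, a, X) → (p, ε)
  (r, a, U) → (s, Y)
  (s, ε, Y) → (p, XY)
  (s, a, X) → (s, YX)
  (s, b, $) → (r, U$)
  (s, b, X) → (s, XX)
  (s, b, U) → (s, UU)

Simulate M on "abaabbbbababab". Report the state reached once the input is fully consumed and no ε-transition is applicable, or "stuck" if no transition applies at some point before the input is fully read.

(p, abaabbbbababab, $)
  ε-move, top $: go to p, push UX$ → (p, abaabbbbababab, UX$)
  read a, top U: go to s, push ε → (s, baabbbbababab, X$)
  read b, top X: go to s, push XX → (s, aabbbbababab, XX$)
  read a, top X: go to s, push YX → (s, abbbbababab, YXX$)
  ε-move, top Y: go to p, push XY → (p, abbbbababab, XYXX$)
No transition for (p, a, top X); M blocks with input abbbbababab remaining.

stuck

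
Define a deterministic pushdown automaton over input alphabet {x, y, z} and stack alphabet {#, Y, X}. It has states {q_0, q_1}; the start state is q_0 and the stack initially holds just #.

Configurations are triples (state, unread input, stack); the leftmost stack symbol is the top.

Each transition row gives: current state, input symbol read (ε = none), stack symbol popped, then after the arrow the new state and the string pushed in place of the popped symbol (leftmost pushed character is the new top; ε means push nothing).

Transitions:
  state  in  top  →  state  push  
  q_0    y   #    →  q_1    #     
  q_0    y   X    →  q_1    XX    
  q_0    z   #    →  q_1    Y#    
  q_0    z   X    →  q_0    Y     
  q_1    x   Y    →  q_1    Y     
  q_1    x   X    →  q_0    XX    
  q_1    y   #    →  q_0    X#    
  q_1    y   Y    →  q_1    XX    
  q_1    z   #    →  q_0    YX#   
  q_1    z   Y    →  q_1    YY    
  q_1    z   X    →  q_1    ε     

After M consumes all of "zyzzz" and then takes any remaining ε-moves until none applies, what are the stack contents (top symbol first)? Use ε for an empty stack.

(q_0, zyzzz, #) ⊢ (q_1, yzzz, Y#) ⊢ (q_1, zzz, XX#) ⊢ (q_1, zz, X#) ⊢ (q_1, z, #) ⊢ (q_0, ε, YX#)
All input consumed in state q_0 with stack YX#.

YX#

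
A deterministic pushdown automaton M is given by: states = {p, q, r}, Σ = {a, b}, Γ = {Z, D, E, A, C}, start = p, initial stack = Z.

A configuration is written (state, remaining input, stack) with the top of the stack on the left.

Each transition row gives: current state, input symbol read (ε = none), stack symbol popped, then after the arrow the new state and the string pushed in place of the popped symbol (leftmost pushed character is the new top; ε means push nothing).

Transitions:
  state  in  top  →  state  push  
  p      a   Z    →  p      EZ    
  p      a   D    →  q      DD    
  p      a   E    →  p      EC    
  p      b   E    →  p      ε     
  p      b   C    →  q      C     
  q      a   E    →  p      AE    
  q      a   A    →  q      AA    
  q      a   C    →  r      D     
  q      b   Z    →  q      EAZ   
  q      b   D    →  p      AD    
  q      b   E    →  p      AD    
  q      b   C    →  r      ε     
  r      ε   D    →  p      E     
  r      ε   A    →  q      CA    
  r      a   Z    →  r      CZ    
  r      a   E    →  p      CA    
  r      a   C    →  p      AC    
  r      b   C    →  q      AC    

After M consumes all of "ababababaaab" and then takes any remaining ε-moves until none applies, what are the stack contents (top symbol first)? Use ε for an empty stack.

CCZ

(p, ababababaaab, Z)
  read a, top Z: go to p, push EZ → (p, babababaaab, EZ)
  read b, top E: go to p, push ε → (p, abababaaab, Z)
  read a, top Z: go to p, push EZ → (p, bababaaab, EZ)
  read b, top E: go to p, push ε → (p, ababaaab, Z)
  read a, top Z: go to p, push EZ → (p, babaaab, EZ)
  read b, top E: go to p, push ε → (p, abaaab, Z)
  read a, top Z: go to p, push EZ → (p, baaab, EZ)
  read b, top E: go to p, push ε → (p, aaab, Z)
  read a, top Z: go to p, push EZ → (p, aab, EZ)
  read a, top E: go to p, push EC → (p, ab, ECZ)
  read a, top E: go to p, push EC → (p, b, ECCZ)
  read b, top E: go to p, push ε → (p, ε, CCZ)
All input consumed in state p with stack CCZ.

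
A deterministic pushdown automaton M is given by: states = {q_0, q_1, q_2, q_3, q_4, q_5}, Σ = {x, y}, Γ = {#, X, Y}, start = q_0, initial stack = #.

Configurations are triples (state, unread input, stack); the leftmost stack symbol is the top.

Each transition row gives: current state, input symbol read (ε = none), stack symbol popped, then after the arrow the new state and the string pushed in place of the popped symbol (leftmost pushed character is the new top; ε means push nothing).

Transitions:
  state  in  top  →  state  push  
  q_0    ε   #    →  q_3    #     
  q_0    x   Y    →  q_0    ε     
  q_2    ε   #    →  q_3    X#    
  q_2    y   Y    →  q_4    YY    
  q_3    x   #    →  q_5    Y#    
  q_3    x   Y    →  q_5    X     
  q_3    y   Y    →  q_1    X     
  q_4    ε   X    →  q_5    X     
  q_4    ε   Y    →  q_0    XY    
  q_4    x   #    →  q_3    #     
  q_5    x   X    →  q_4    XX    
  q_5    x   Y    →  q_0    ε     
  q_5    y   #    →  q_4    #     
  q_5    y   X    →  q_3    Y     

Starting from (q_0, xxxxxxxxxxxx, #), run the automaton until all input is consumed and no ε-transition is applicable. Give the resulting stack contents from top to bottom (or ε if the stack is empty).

(q_0, xxxxxxxxxxxx, #) ⊢ (q_3, xxxxxxxxxxxx, #) ⊢ (q_5, xxxxxxxxxxx, Y#) ⊢ (q_0, xxxxxxxxxx, #) ⊢ (q_3, xxxxxxxxxx, #) ⊢ (q_5, xxxxxxxxx, Y#) ⊢ (q_0, xxxxxxxx, #) ⊢ (q_3, xxxxxxxx, #) ⊢ (q_5, xxxxxxx, Y#) ⊢ (q_0, xxxxxx, #) ⊢ (q_3, xxxxxx, #) ⊢ (q_5, xxxxx, Y#) ⊢ (q_0, xxxx, #) ⊢ (q_3, xxxx, #) ⊢ (q_5, xxx, Y#) ⊢ (q_0, xx, #) ⊢ (q_3, xx, #) ⊢ (q_5, x, Y#) ⊢ (q_0, ε, #) ⊢ (q_3, ε, #)
All input consumed in state q_3 with stack #.

#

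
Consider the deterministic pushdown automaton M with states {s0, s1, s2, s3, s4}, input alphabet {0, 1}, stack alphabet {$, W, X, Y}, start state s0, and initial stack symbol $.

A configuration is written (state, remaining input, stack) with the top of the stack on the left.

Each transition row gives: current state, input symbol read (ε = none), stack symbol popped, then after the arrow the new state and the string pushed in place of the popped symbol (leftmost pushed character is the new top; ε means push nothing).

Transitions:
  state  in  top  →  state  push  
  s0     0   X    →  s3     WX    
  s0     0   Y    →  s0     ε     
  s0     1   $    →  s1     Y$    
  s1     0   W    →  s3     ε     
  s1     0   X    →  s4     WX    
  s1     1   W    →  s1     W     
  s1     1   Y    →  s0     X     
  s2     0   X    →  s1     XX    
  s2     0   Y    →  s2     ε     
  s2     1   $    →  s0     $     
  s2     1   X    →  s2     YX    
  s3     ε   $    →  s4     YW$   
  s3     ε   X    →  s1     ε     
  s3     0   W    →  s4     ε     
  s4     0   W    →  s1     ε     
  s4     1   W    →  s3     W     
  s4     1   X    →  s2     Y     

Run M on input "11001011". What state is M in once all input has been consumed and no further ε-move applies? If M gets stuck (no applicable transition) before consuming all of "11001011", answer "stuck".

(s0, 11001011, $) ⊢ (s1, 1001011, Y$) ⊢ (s0, 001011, X$) ⊢ (s3, 01011, WX$) ⊢ (s4, 1011, X$) ⊢ (s2, 011, Y$) ⊢ (s2, 11, $) ⊢ (s0, 1, $) ⊢ (s1, ε, Y$)
All input consumed; M is in state s1.

s1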